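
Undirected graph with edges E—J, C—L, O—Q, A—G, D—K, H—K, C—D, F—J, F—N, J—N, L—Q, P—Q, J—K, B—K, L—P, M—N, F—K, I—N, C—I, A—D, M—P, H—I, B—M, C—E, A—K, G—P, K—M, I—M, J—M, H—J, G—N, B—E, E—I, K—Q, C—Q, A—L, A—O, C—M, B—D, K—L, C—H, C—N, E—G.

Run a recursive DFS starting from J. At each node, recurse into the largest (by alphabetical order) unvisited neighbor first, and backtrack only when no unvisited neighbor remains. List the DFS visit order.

J N M P Q O A L K H I E G C D B F

Visit J
J → N
N → M
M → P
P → Q
Q → O
O → A
A → L
L → K
K → H
H → I
I → E
E → G
E → C
C → D
D → B
K → F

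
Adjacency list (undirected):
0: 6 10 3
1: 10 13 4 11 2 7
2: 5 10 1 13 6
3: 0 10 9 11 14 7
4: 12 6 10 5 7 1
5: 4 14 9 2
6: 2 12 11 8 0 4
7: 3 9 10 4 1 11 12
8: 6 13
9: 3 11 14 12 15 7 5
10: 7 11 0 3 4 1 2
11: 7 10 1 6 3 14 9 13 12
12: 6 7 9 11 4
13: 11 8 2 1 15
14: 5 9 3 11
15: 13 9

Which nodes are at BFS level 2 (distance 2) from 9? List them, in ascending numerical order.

Level 0: 9
Level 1: 3, 5, 7, 11, 12, 14, 15
Level 2: 0, 1, 2, 4, 6, 10, 13
Level 3: 8

0, 1, 2, 4, 6, 10, 13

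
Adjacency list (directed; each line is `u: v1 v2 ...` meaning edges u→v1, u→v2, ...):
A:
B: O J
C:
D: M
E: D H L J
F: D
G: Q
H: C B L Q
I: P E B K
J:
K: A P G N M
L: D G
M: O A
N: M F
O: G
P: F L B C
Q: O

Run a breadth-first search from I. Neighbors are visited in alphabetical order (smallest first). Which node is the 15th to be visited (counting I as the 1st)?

C

Visit I; enqueue B, E, K, P → queue [B, E, K, P]
Visit B; enqueue J, O → queue [E, K, P, J, O]
Visit E; enqueue D, H, L → queue [K, P, J, O, D, H, L]
Visit K; enqueue A, G, M, N → queue [P, J, O, D, H, L, A, G, M, N]
Visit P; enqueue C, F → queue [J, O, D, H, L, A, G, M, N, C, F]
Visit J → queue [O, D, H, L, A, G, M, N, C, F]
Visit O → queue [D, H, L, A, G, M, N, C, F]
Visit D → queue [H, L, A, G, M, N, C, F]
Visit H; enqueue Q → queue [L, A, G, M, N, C, F, Q]
Visit L → queue [A, G, M, N, C, F, Q]
Visit A → queue [G, M, N, C, F, Q]
Visit G → queue [M, N, C, F, Q]
Visit M → queue [N, C, F, Q]
Visit N → queue [C, F, Q]
Visit C → queue [F, Q]
Visit F → queue [Q]
Visit Q → queue []

Visit order: I, B, E, K, P, J, O, D, H, L, A, G, M, N, C, F, Q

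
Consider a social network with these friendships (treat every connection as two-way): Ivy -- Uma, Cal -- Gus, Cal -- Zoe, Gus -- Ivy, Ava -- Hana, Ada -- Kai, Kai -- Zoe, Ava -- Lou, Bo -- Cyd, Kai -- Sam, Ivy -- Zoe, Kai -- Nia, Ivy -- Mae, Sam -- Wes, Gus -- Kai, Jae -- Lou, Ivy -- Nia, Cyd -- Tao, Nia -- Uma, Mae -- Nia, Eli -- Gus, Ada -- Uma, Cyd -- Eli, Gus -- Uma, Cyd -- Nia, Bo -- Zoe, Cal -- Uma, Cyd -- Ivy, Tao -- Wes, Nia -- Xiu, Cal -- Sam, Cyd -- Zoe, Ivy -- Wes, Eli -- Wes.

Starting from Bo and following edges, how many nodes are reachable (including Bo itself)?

16

BFS from Bo visits: Bo, Zoe, Cyd, Kai, Ivy, Cal, Tao, Nia, Eli, Sam, Gus, Ada, Wes, Uma, Mae, Xiu
Reachable nodes: 16 of 20 total.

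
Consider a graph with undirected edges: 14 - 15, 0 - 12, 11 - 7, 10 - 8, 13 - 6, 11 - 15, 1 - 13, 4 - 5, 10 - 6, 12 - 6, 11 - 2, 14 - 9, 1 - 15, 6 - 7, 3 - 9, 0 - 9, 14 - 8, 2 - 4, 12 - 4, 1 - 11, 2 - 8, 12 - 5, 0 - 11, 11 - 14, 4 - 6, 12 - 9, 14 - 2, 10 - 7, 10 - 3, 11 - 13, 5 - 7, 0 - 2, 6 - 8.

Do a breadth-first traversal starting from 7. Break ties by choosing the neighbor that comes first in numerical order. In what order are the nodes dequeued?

7, 5, 6, 10, 11, 4, 12, 8, 13, 3, 0, 1, 2, 14, 15, 9

Visit 7; enqueue 5, 6, 10, 11 → queue [5, 6, 10, 11]
Visit 5; enqueue 4, 12 → queue [6, 10, 11, 4, 12]
Visit 6; enqueue 8, 13 → queue [10, 11, 4, 12, 8, 13]
Visit 10; enqueue 3 → queue [11, 4, 12, 8, 13, 3]
Visit 11; enqueue 0, 1, 2, 14, 15 → queue [4, 12, 8, 13, 3, 0, 1, 2, 14, 15]
Visit 4 → queue [12, 8, 13, 3, 0, 1, 2, 14, 15]
Visit 12; enqueue 9 → queue [8, 13, 3, 0, 1, 2, 14, 15, 9]
Visit 8 → queue [13, 3, 0, 1, 2, 14, 15, 9]
Visit 13 → queue [3, 0, 1, 2, 14, 15, 9]
Visit 3 → queue [0, 1, 2, 14, 15, 9]
Visit 0 → queue [1, 2, 14, 15, 9]
Visit 1 → queue [2, 14, 15, 9]
Visit 2 → queue [14, 15, 9]
Visit 14 → queue [15, 9]
Visit 15 → queue [9]
Visit 9 → queue []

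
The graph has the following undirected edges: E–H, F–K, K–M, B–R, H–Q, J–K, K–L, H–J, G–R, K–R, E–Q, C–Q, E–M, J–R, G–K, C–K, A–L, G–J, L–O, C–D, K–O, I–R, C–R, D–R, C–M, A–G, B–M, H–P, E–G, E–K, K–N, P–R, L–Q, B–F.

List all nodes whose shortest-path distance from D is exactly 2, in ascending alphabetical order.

Level 0: D
Level 1: C, R
Level 2: B, G, I, J, K, M, P, Q
Level 3: A, E, F, H, L, N, O

B, G, I, J, K, M, P, Q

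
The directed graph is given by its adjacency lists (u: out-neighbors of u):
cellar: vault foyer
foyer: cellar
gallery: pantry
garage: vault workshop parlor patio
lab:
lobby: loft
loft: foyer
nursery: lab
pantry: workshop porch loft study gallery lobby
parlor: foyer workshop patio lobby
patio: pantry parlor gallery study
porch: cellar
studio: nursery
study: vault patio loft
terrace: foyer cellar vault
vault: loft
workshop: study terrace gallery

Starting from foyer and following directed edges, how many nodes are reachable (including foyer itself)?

4

BFS from foyer visits: foyer, cellar, vault, loft
Reachable nodes: 4 of 17 total.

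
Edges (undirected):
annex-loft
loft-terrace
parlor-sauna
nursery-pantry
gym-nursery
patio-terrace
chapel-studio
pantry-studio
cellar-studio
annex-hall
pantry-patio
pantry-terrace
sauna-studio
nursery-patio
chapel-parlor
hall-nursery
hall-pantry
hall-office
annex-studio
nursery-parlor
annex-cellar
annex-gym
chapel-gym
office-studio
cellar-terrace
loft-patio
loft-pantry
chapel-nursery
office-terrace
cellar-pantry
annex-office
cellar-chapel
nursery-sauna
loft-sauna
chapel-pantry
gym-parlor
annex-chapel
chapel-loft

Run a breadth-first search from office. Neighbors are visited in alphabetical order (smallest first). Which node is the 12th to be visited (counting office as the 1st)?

sauna

Visit office; enqueue annex, hall, studio, terrace → queue [annex, hall, studio, terrace]
Visit annex; enqueue cellar, chapel, gym, loft → queue [hall, studio, terrace, cellar, chapel, gym, loft]
Visit hall; enqueue nursery, pantry → queue [studio, terrace, cellar, chapel, gym, loft, nursery, pantry]
Visit studio; enqueue sauna → queue [terrace, cellar, chapel, gym, loft, nursery, pantry, sauna]
Visit terrace; enqueue patio → queue [cellar, chapel, gym, loft, nursery, pantry, sauna, patio]
Visit cellar → queue [chapel, gym, loft, nursery, pantry, sauna, patio]
Visit chapel; enqueue parlor → queue [gym, loft, nursery, pantry, sauna, patio, parlor]
Visit gym → queue [loft, nursery, pantry, sauna, patio, parlor]
Visit loft → queue [nursery, pantry, sauna, patio, parlor]
Visit nursery → queue [pantry, sauna, patio, parlor]
Visit pantry → queue [sauna, patio, parlor]
Visit sauna → queue [patio, parlor]
Visit patio → queue [parlor]
Visit parlor → queue []

Visit order: office, annex, hall, studio, terrace, cellar, chapel, gym, loft, nursery, pantry, sauna, patio, parlor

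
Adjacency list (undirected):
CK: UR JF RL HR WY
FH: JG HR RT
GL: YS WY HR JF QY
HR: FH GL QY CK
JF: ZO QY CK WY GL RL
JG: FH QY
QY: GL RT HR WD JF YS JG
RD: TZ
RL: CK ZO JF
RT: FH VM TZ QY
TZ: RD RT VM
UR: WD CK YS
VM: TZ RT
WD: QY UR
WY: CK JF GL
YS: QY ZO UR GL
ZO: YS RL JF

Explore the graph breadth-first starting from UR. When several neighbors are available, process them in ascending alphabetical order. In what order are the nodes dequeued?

UR -> CK -> WD -> YS -> HR -> JF -> RL -> WY -> QY -> GL -> ZO -> FH -> JG -> RT -> TZ -> VM -> RD

Visit UR; enqueue CK, WD, YS → queue [CK, WD, YS]
Visit CK; enqueue HR, JF, RL, WY → queue [WD, YS, HR, JF, RL, WY]
Visit WD; enqueue QY → queue [YS, HR, JF, RL, WY, QY]
Visit YS; enqueue GL, ZO → queue [HR, JF, RL, WY, QY, GL, ZO]
Visit HR; enqueue FH → queue [JF, RL, WY, QY, GL, ZO, FH]
Visit JF → queue [RL, WY, QY, GL, ZO, FH]
Visit RL → queue [WY, QY, GL, ZO, FH]
Visit WY → queue [QY, GL, ZO, FH]
Visit QY; enqueue JG, RT → queue [GL, ZO, FH, JG, RT]
Visit GL → queue [ZO, FH, JG, RT]
Visit ZO → queue [FH, JG, RT]
Visit FH → queue [JG, RT]
Visit JG → queue [RT]
Visit RT; enqueue TZ, VM → queue [TZ, VM]
Visit TZ; enqueue RD → queue [VM, RD]
Visit VM → queue [RD]
Visit RD → queue []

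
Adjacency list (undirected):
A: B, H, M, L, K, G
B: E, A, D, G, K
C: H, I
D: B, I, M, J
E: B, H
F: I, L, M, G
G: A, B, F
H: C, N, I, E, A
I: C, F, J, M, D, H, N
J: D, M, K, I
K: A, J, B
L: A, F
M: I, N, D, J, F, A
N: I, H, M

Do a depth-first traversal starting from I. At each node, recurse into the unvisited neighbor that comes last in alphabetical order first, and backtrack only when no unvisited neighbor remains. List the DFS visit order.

I → N → M → J → K → B → G → F → L → A → H → E → C → D

Visit I
I → N
N → M
M → J
J → K
K → B
B → G
G → F
F → L
L → A
A → H
H → E
H → C
B → D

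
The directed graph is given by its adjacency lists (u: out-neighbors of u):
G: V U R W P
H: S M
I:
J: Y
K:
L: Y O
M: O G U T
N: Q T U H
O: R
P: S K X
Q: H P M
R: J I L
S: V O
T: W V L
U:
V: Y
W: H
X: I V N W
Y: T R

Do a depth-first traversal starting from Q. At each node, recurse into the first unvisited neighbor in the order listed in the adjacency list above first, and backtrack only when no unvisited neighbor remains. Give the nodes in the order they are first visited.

Visit Q
Q → H
H → S
S → V
V → Y
Y → T
T → W
T → L
L → O
O → R
R → J
R → I
H → M
M → G
G → U
G → P
P → K
P → X
X → N

Q H S V Y T W L O R J I M G U P K X N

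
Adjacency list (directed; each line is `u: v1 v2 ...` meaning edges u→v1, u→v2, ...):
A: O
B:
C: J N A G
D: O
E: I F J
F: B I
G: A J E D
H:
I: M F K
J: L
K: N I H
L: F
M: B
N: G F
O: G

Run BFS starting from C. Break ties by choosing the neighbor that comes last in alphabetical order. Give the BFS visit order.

Visit C; enqueue N, J, G, A → queue [N, J, G, A]
Visit N; enqueue F → queue [J, G, A, F]
Visit J; enqueue L → queue [G, A, F, L]
Visit G; enqueue E, D → queue [A, F, L, E, D]
Visit A; enqueue O → queue [F, L, E, D, O]
Visit F; enqueue I, B → queue [L, E, D, O, I, B]
Visit L → queue [E, D, O, I, B]
Visit E → queue [D, O, I, B]
Visit D → queue [O, I, B]
Visit O → queue [I, B]
Visit I; enqueue M, K → queue [B, M, K]
Visit B → queue [M, K]
Visit M → queue [K]
Visit K; enqueue H → queue [H]
Visit H → queue []

C, N, J, G, A, F, L, E, D, O, I, B, M, K, H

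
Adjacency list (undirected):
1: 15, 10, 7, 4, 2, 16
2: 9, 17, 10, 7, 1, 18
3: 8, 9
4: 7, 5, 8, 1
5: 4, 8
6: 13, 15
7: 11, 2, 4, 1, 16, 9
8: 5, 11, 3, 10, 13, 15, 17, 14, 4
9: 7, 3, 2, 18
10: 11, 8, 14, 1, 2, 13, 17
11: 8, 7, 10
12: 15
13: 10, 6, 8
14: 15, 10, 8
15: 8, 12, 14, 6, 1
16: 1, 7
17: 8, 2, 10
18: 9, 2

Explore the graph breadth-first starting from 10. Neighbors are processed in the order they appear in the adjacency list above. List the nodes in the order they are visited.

10, 11, 8, 14, 1, 2, 13, 17, 7, 5, 3, 15, 4, 16, 9, 18, 6, 12

Visit 10; enqueue 11, 8, 14, 1, 2, 13, 17 → queue [11, 8, 14, 1, 2, 13, 17]
Visit 11; enqueue 7 → queue [8, 14, 1, 2, 13, 17, 7]
Visit 8; enqueue 5, 3, 15, 4 → queue [14, 1, 2, 13, 17, 7, 5, 3, 15, 4]
Visit 14 → queue [1, 2, 13, 17, 7, 5, 3, 15, 4]
Visit 1; enqueue 16 → queue [2, 13, 17, 7, 5, 3, 15, 4, 16]
Visit 2; enqueue 9, 18 → queue [13, 17, 7, 5, 3, 15, 4, 16, 9, 18]
Visit 13; enqueue 6 → queue [17, 7, 5, 3, 15, 4, 16, 9, 18, 6]
Visit 17 → queue [7, 5, 3, 15, 4, 16, 9, 18, 6]
Visit 7 → queue [5, 3, 15, 4, 16, 9, 18, 6]
Visit 5 → queue [3, 15, 4, 16, 9, 18, 6]
Visit 3 → queue [15, 4, 16, 9, 18, 6]
Visit 15; enqueue 12 → queue [4, 16, 9, 18, 6, 12]
Visit 4 → queue [16, 9, 18, 6, 12]
Visit 16 → queue [9, 18, 6, 12]
Visit 9 → queue [18, 6, 12]
Visit 18 → queue [6, 12]
Visit 6 → queue [12]
Visit 12 → queue []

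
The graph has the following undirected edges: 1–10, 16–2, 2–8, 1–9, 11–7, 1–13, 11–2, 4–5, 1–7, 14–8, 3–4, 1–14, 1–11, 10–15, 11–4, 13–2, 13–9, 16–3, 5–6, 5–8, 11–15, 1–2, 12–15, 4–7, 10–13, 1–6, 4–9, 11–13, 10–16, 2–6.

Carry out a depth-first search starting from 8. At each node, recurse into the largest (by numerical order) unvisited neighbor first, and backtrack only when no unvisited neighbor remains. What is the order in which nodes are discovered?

8 14 1 13 11 15 12 10 16 3 4 9 7 5 6 2

Visit 8
8 → 14
14 → 1
1 → 13
13 → 11
11 → 15
15 → 12
15 → 10
10 → 16
16 → 3
3 → 4
4 → 9
4 → 7
4 → 5
5 → 6
6 → 2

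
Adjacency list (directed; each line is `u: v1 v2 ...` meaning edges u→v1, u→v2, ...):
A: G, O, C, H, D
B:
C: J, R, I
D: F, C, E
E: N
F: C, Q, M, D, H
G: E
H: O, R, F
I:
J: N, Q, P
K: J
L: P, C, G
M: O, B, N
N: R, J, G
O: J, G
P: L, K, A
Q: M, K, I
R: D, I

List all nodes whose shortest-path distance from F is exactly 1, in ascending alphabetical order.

C, D, H, M, Q

Level 0: F
Level 1: C, D, H, M, Q
Level 2: B, E, I, J, K, N, O, R
Level 3: G, P
Level 4: A, L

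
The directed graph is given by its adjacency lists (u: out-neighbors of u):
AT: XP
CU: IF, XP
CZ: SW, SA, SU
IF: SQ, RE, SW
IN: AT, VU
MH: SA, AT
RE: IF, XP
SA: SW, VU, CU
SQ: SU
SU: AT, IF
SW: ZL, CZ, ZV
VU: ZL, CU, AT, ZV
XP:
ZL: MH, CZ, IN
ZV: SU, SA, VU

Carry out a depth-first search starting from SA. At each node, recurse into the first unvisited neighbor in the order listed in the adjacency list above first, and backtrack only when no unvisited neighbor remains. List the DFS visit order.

Visit SA
SA → SW
SW → ZL
ZL → MH
MH → AT
AT → XP
ZL → CZ
CZ → SU
SU → IF
IF → SQ
IF → RE
ZL → IN
IN → VU
VU → CU
VU → ZV

SA, SW, ZL, MH, AT, XP, CZ, SU, IF, SQ, RE, IN, VU, CU, ZV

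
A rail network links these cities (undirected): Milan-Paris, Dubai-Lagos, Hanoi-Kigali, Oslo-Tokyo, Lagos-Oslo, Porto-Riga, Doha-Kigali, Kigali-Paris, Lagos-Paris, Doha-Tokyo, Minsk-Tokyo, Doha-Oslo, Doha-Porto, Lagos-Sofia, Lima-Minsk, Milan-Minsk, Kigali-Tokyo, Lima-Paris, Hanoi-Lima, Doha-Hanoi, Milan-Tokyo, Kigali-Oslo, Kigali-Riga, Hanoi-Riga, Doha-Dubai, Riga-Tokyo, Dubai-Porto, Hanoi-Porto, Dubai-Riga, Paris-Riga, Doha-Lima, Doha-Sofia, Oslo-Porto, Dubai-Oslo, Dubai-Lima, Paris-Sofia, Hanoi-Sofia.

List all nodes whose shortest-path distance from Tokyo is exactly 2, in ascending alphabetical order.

Dubai, Hanoi, Lagos, Lima, Paris, Porto, Sofia

Level 0: Tokyo
Level 1: Doha, Kigali, Milan, Minsk, Oslo, Riga
Level 2: Dubai, Hanoi, Lagos, Lima, Paris, Porto, Sofia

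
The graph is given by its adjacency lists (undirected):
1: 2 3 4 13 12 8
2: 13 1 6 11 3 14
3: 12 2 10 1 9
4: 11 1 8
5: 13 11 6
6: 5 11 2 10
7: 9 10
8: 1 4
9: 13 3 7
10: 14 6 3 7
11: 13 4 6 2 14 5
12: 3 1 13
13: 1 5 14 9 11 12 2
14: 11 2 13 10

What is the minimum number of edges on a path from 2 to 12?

2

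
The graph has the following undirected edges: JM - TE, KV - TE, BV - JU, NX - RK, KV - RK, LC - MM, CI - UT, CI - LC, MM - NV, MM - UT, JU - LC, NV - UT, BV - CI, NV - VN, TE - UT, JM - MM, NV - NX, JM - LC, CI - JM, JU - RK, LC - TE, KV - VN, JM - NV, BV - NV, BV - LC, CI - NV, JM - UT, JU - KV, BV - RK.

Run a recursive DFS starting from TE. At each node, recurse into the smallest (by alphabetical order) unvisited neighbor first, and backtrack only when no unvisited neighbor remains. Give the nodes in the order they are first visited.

TE → JM → CI → BV → JU → KV → RK → NX → NV → MM → LC → UT → VN

Visit TE
TE → JM
JM → CI
CI → BV
BV → JU
JU → KV
KV → RK
RK → NX
NX → NV
NV → MM
MM → LC
MM → UT
NV → VN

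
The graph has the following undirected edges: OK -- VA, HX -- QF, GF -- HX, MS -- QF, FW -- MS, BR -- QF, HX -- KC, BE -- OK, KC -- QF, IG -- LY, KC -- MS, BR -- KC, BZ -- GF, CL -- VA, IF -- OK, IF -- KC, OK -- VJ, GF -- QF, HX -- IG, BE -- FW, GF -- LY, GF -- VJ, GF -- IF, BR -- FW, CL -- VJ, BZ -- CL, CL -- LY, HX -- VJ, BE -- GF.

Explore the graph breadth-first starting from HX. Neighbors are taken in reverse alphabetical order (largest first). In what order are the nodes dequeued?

Visit HX; enqueue VJ, QF, KC, IG, GF → queue [VJ, QF, KC, IG, GF]
Visit VJ; enqueue OK, CL → queue [QF, KC, IG, GF, OK, CL]
Visit QF; enqueue MS, BR → queue [KC, IG, GF, OK, CL, MS, BR]
Visit KC; enqueue IF → queue [IG, GF, OK, CL, MS, BR, IF]
Visit IG; enqueue LY → queue [GF, OK, CL, MS, BR, IF, LY]
Visit GF; enqueue BZ, BE → queue [OK, CL, MS, BR, IF, LY, BZ, BE]
Visit OK; enqueue VA → queue [CL, MS, BR, IF, LY, BZ, BE, VA]
Visit CL → queue [MS, BR, IF, LY, BZ, BE, VA]
Visit MS; enqueue FW → queue [BR, IF, LY, BZ, BE, VA, FW]
Visit BR → queue [IF, LY, BZ, BE, VA, FW]
Visit IF → queue [LY, BZ, BE, VA, FW]
Visit LY → queue [BZ, BE, VA, FW]
Visit BZ → queue [BE, VA, FW]
Visit BE → queue [VA, FW]
Visit VA → queue [FW]
Visit FW → queue []

HX → VJ → QF → KC → IG → GF → OK → CL → MS → BR → IF → LY → BZ → BE → VA → FW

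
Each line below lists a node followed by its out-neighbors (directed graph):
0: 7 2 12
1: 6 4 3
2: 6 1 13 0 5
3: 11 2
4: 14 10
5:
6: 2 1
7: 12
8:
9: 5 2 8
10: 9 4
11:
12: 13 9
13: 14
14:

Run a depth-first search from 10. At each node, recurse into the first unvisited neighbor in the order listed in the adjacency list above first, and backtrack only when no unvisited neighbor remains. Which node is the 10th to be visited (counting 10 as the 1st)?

11

Visit 10
10 → 9
9 → 5
9 → 2
2 → 6
6 → 1
1 → 4
4 → 14
1 → 3
3 → 11
2 → 13
2 → 0
0 → 7
7 → 12
9 → 8

Visit order: 10, 9, 5, 2, 6, 1, 4, 14, 3, 11, 13, 0, 7, 12, 8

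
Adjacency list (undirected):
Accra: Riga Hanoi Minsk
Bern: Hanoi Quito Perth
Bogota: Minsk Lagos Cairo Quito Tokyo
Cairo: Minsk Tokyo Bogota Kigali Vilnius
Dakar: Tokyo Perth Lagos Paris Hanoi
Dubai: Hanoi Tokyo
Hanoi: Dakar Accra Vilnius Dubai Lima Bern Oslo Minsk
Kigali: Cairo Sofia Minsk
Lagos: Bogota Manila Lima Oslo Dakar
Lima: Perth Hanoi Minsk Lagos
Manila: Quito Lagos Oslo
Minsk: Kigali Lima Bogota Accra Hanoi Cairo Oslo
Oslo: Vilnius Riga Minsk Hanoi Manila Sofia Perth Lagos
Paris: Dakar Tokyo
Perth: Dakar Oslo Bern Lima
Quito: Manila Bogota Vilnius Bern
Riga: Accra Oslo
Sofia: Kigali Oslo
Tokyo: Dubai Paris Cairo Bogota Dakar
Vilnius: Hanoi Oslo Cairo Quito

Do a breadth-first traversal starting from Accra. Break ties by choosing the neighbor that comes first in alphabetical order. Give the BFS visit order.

Visit Accra; enqueue Hanoi, Minsk, Riga → queue [Hanoi, Minsk, Riga]
Visit Hanoi; enqueue Bern, Dakar, Dubai, Lima, Oslo, Vilnius → queue [Minsk, Riga, Bern, Dakar, Dubai, Lima, Oslo, Vilnius]
Visit Minsk; enqueue Bogota, Cairo, Kigali → queue [Riga, Bern, Dakar, Dubai, Lima, Oslo, Vilnius, Bogota, Cairo, Kigali]
Visit Riga → queue [Bern, Dakar, Dubai, Lima, Oslo, Vilnius, Bogota, Cairo, Kigali]
Visit Bern; enqueue Perth, Quito → queue [Dakar, Dubai, Lima, Oslo, Vilnius, Bogota, Cairo, Kigali, Perth, Quito]
Visit Dakar; enqueue Lagos, Paris, Tokyo → queue [Dubai, Lima, Oslo, Vilnius, Bogota, Cairo, Kigali, Perth, Quito, Lagos, Paris, Tokyo]
Visit Dubai → queue [Lima, Oslo, Vilnius, Bogota, Cairo, Kigali, Perth, Quito, Lagos, Paris, Tokyo]
Visit Lima → queue [Oslo, Vilnius, Bogota, Cairo, Kigali, Perth, Quito, Lagos, Paris, Tokyo]
Visit Oslo; enqueue Manila, Sofia → queue [Vilnius, Bogota, Cairo, Kigali, Perth, Quito, Lagos, Paris, Tokyo, Manila, Sofia]
Visit Vilnius → queue [Bogota, Cairo, Kigali, Perth, Quito, Lagos, Paris, Tokyo, Manila, Sofia]
Visit Bogota → queue [Cairo, Kigali, Perth, Quito, Lagos, Paris, Tokyo, Manila, Sofia]
Visit Cairo → queue [Kigali, Perth, Quito, Lagos, Paris, Tokyo, Manila, Sofia]
Visit Kigali → queue [Perth, Quito, Lagos, Paris, Tokyo, Manila, Sofia]
Visit Perth → queue [Quito, Lagos, Paris, Tokyo, Manila, Sofia]
Visit Quito → queue [Lagos, Paris, Tokyo, Manila, Sofia]
Visit Lagos → queue [Paris, Tokyo, Manila, Sofia]
Visit Paris → queue [Tokyo, Manila, Sofia]
Visit Tokyo → queue [Manila, Sofia]
Visit Manila → queue [Sofia]
Visit Sofia → queue []

Accra, Hanoi, Minsk, Riga, Bern, Dakar, Dubai, Lima, Oslo, Vilnius, Bogota, Cairo, Kigali, Perth, Quito, Lagos, Paris, Tokyo, Manila, Sofia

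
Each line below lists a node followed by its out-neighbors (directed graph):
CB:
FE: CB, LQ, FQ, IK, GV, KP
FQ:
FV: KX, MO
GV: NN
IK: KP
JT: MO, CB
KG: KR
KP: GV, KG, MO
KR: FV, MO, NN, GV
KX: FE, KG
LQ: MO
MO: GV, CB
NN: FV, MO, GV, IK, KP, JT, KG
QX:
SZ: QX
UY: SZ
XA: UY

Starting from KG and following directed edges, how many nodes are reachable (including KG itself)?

BFS from KG visits: KG, KR, FV, GV, MO, NN, KX, CB, IK, JT, KP, FE, FQ, LQ
Reachable nodes: 14 of 18 total.

14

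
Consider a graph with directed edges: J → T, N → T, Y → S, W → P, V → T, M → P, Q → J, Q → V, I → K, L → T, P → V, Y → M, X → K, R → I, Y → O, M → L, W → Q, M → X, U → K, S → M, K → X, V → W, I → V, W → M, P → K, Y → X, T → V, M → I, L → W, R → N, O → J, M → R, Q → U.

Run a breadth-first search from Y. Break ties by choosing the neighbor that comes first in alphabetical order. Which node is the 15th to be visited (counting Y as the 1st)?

Visit Y; enqueue M, O, S, X → queue [M, O, S, X]
Visit M; enqueue I, L, P, R → queue [O, S, X, I, L, P, R]
Visit O; enqueue J → queue [S, X, I, L, P, R, J]
Visit S → queue [X, I, L, P, R, J]
Visit X; enqueue K → queue [I, L, P, R, J, K]
Visit I; enqueue V → queue [L, P, R, J, K, V]
Visit L; enqueue T, W → queue [P, R, J, K, V, T, W]
Visit P → queue [R, J, K, V, T, W]
Visit R; enqueue N → queue [J, K, V, T, W, N]
Visit J → queue [K, V, T, W, N]
Visit K → queue [V, T, W, N]
Visit V → queue [T, W, N]
Visit T → queue [W, N]
Visit W; enqueue Q → queue [N, Q]
Visit N → queue [Q]
Visit Q; enqueue U → queue [U]
Visit U → queue []

Visit order: Y, M, O, S, X, I, L, P, R, J, K, V, T, W, N, Q, U

N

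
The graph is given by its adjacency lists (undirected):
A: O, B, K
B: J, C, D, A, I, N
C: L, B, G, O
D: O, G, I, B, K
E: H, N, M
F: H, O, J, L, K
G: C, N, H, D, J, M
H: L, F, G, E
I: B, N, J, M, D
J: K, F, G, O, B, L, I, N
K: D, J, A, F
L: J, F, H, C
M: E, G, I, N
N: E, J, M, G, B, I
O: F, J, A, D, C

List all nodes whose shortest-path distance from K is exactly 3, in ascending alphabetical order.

C, E, M

Level 0: K
Level 1: A, D, F, J
Level 2: B, G, H, I, L, N, O
Level 3: C, E, M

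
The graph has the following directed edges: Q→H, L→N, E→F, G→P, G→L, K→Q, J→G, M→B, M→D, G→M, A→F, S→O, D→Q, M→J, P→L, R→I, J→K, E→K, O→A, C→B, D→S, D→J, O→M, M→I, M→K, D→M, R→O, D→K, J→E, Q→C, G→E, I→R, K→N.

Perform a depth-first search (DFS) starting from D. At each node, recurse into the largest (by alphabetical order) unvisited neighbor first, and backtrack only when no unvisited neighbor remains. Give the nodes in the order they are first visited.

Visit D
D → S
S → O
O → M
M → K
K → Q
Q → H
Q → C
C → B
K → N
M → J
J → G
G → P
P → L
G → E
E → F
M → I
I → R
O → A

D, S, O, M, K, Q, H, C, B, N, J, G, P, L, E, F, I, R, A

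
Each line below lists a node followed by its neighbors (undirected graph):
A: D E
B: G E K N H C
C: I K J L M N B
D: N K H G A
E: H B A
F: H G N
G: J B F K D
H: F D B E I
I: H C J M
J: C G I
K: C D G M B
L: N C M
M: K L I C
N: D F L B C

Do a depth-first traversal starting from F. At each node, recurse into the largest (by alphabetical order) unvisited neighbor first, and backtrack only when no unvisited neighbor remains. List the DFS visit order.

F → N → L → M → K → G → J → I → H → E → B → C → A → D

Visit F
F → N
N → L
L → M
M → K
K → G
G → J
J → I
I → H
H → E
E → B
B → C
E → A
A → D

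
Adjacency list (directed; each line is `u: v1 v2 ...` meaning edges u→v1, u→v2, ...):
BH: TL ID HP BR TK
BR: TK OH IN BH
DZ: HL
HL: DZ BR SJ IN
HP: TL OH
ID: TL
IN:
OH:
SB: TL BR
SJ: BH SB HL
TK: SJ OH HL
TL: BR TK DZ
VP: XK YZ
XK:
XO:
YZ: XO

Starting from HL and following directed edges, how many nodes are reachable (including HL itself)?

BFS from HL visits: HL, DZ, BR, SJ, IN, TK, OH, BH, SB, TL, ID, HP
Reachable nodes: 12 of 16 total.

12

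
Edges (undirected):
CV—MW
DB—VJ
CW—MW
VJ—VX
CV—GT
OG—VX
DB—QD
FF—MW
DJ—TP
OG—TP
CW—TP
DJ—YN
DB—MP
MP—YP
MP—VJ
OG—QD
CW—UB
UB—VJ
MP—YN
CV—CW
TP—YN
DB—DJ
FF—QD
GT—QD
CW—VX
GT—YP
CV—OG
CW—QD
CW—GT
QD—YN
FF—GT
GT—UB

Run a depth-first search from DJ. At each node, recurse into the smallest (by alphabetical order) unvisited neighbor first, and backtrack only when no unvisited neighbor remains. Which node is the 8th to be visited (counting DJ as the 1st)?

GT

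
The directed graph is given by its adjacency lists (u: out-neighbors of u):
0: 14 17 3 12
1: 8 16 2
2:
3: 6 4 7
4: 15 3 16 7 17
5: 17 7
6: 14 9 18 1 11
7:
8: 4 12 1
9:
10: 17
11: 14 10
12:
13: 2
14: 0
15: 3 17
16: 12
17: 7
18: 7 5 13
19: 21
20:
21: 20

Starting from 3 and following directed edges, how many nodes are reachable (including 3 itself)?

19

BFS from 3 visits: 3, 6, 4, 7, 14, 9, 18, 1, 11, 15, 16, 17, 0, 5, 13, 8, 2, 10, 12
Reachable nodes: 19 of 22 total.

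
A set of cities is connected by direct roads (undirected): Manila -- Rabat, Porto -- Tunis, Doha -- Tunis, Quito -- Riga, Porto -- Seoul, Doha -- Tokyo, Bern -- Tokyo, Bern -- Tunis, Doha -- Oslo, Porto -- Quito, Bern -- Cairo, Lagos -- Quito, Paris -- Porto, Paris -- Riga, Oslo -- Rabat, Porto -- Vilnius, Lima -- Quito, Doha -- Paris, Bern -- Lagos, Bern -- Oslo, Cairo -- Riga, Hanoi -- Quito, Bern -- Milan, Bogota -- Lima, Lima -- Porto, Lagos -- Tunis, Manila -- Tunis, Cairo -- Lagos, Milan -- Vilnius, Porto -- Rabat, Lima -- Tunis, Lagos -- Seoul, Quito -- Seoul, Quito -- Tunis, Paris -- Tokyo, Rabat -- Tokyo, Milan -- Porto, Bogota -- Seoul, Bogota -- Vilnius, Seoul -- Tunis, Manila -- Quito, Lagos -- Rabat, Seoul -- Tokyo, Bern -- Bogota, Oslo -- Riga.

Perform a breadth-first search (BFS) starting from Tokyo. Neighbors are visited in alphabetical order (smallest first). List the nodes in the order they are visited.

Tokyo, Bern, Doha, Paris, Rabat, Seoul, Bogota, Cairo, Lagos, Milan, Oslo, Tunis, Porto, Riga, Manila, Quito, Lima, Vilnius, Hanoi

Visit Tokyo; enqueue Bern, Doha, Paris, Rabat, Seoul → queue [Bern, Doha, Paris, Rabat, Seoul]
Visit Bern; enqueue Bogota, Cairo, Lagos, Milan, Oslo, Tunis → queue [Doha, Paris, Rabat, Seoul, Bogota, Cairo, Lagos, Milan, Oslo, Tunis]
Visit Doha → queue [Paris, Rabat, Seoul, Bogota, Cairo, Lagos, Milan, Oslo, Tunis]
Visit Paris; enqueue Porto, Riga → queue [Rabat, Seoul, Bogota, Cairo, Lagos, Milan, Oslo, Tunis, Porto, Riga]
Visit Rabat; enqueue Manila → queue [Seoul, Bogota, Cairo, Lagos, Milan, Oslo, Tunis, Porto, Riga, Manila]
Visit Seoul; enqueue Quito → queue [Bogota, Cairo, Lagos, Milan, Oslo, Tunis, Porto, Riga, Manila, Quito]
Visit Bogota; enqueue Lima, Vilnius → queue [Cairo, Lagos, Milan, Oslo, Tunis, Porto, Riga, Manila, Quito, Lima, Vilnius]
Visit Cairo → queue [Lagos, Milan, Oslo, Tunis, Porto, Riga, Manila, Quito, Lima, Vilnius]
Visit Lagos → queue [Milan, Oslo, Tunis, Porto, Riga, Manila, Quito, Lima, Vilnius]
Visit Milan → queue [Oslo, Tunis, Porto, Riga, Manila, Quito, Lima, Vilnius]
Visit Oslo → queue [Tunis, Porto, Riga, Manila, Quito, Lima, Vilnius]
Visit Tunis → queue [Porto, Riga, Manila, Quito, Lima, Vilnius]
Visit Porto → queue [Riga, Manila, Quito, Lima, Vilnius]
Visit Riga → queue [Manila, Quito, Lima, Vilnius]
Visit Manila → queue [Quito, Lima, Vilnius]
Visit Quito; enqueue Hanoi → queue [Lima, Vilnius, Hanoi]
Visit Lima → queue [Vilnius, Hanoi]
Visit Vilnius → queue [Hanoi]
Visit Hanoi → queue []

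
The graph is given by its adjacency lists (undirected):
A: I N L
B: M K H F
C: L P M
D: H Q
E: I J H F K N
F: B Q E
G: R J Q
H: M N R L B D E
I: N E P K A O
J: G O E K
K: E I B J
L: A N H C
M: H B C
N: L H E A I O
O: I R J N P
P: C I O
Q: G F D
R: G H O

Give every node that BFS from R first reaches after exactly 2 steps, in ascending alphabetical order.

Level 0: R
Level 1: G, H, O
Level 2: B, D, E, I, J, L, M, N, P, Q
Level 3: A, C, F, K

B, D, E, I, J, L, M, N, P, Q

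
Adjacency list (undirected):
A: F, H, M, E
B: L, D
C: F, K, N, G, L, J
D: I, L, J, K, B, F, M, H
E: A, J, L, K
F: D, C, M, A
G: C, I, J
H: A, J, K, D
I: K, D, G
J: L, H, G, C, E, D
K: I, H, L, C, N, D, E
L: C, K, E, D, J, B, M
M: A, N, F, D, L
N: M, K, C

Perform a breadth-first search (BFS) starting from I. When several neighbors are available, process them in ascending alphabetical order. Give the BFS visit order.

I D G K B F H J L M C E N A

Visit I; enqueue D, G, K → queue [D, G, K]
Visit D; enqueue B, F, H, J, L, M → queue [G, K, B, F, H, J, L, M]
Visit G; enqueue C → queue [K, B, F, H, J, L, M, C]
Visit K; enqueue E, N → queue [B, F, H, J, L, M, C, E, N]
Visit B → queue [F, H, J, L, M, C, E, N]
Visit F; enqueue A → queue [H, J, L, M, C, E, N, A]
Visit H → queue [J, L, M, C, E, N, A]
Visit J → queue [L, M, C, E, N, A]
Visit L → queue [M, C, E, N, A]
Visit M → queue [C, E, N, A]
Visit C → queue [E, N, A]
Visit E → queue [N, A]
Visit N → queue [A]
Visit A → queue []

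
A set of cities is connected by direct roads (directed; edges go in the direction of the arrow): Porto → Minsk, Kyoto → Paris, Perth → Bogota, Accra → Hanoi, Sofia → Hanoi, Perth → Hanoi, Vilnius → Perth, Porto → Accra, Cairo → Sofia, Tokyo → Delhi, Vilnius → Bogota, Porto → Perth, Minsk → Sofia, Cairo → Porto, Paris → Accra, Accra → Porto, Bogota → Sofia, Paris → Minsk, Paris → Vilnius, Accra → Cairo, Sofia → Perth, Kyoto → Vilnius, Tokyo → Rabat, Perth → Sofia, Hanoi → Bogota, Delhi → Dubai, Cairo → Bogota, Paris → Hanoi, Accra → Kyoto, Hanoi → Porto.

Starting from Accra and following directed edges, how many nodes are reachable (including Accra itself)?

BFS from Accra visits: Accra, Cairo, Hanoi, Kyoto, Porto, Bogota, Sofia, Paris, Vilnius, Minsk, Perth
Reachable nodes: 11 of 15 total.

11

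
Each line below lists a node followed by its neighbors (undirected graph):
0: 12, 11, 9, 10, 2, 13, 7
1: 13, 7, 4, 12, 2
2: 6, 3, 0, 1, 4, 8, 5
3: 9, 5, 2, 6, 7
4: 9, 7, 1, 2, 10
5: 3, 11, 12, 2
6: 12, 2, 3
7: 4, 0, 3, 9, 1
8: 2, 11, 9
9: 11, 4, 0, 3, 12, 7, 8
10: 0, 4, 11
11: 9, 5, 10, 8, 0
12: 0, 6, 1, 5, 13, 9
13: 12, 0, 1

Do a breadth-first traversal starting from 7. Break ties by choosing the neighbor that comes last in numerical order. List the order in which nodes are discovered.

Visit 7; enqueue 9, 4, 3, 1, 0 → queue [9, 4, 3, 1, 0]
Visit 9; enqueue 12, 11, 8 → queue [4, 3, 1, 0, 12, 11, 8]
Visit 4; enqueue 10, 2 → queue [3, 1, 0, 12, 11, 8, 10, 2]
Visit 3; enqueue 6, 5 → queue [1, 0, 12, 11, 8, 10, 2, 6, 5]
Visit 1; enqueue 13 → queue [0, 12, 11, 8, 10, 2, 6, 5, 13]
Visit 0 → queue [12, 11, 8, 10, 2, 6, 5, 13]
Visit 12 → queue [11, 8, 10, 2, 6, 5, 13]
Visit 11 → queue [8, 10, 2, 6, 5, 13]
Visit 8 → queue [10, 2, 6, 5, 13]
Visit 10 → queue [2, 6, 5, 13]
Visit 2 → queue [6, 5, 13]
Visit 6 → queue [5, 13]
Visit 5 → queue [13]
Visit 13 → queue []

7 9 4 3 1 0 12 11 8 10 2 6 5 13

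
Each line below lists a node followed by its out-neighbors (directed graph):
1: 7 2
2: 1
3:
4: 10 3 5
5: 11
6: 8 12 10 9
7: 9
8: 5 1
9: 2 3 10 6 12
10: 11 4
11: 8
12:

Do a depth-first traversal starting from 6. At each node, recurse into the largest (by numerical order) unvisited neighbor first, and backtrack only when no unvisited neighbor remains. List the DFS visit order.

6 → 12 → 10 → 11 → 8 → 5 → 1 → 7 → 9 → 3 → 2 → 4

Visit 6
6 → 12
6 → 10
10 → 11
11 → 8
8 → 5
8 → 1
1 → 7
7 → 9
9 → 3
9 → 2
10 → 4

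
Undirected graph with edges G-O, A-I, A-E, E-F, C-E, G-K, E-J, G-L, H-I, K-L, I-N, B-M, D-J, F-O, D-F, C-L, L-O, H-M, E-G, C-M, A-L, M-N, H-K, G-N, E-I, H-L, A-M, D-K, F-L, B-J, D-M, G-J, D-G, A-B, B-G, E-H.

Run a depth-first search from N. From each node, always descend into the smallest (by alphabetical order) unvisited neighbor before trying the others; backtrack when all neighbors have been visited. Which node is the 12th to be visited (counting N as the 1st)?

H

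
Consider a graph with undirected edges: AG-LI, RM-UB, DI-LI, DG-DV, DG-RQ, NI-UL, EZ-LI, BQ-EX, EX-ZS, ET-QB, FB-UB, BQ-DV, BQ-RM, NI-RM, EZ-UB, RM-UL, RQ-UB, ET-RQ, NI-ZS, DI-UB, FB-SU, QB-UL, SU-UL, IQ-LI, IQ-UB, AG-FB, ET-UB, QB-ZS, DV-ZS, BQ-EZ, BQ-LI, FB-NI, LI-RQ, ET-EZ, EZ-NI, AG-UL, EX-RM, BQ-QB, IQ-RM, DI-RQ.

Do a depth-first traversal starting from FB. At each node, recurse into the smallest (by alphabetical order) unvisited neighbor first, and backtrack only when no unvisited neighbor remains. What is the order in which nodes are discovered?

FB, AG, LI, BQ, DV, DG, RQ, DI, UB, ET, EZ, NI, RM, EX, ZS, QB, UL, SU, IQ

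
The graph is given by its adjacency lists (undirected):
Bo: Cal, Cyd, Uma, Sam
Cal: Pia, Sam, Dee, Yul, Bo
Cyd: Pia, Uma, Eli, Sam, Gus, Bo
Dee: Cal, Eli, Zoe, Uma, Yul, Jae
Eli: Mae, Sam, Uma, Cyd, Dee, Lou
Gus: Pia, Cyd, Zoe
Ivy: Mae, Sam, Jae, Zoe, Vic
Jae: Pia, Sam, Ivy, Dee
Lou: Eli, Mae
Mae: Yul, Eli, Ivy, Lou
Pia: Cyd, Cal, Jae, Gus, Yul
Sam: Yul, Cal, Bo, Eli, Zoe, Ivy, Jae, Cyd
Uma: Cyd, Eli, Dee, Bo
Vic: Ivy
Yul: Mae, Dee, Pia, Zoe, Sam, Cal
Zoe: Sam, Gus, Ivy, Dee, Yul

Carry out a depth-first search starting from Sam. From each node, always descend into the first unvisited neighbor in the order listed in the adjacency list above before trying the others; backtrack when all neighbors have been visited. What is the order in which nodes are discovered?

Visit Sam
Sam → Yul
Yul → Mae
Mae → Eli
Eli → Uma
Uma → Cyd
Cyd → Pia
Pia → Cal
Cal → Dee
Dee → Zoe
Zoe → Gus
Zoe → Ivy
Ivy → Jae
Ivy → Vic
Cal → Bo
Eli → Lou

Sam, Yul, Mae, Eli, Uma, Cyd, Pia, Cal, Dee, Zoe, Gus, Ivy, Jae, Vic, Bo, Lou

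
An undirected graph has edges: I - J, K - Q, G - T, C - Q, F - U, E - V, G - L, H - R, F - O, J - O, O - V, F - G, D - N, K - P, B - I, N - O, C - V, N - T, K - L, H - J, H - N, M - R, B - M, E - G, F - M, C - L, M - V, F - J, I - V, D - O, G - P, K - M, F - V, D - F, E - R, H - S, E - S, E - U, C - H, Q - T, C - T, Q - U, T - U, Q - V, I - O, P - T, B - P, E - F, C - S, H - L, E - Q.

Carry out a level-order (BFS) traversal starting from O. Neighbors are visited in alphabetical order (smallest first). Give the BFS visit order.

Visit O; enqueue D, F, I, J, N, V → queue [D, F, I, J, N, V]
Visit D → queue [F, I, J, N, V]
Visit F; enqueue E, G, M, U → queue [I, J, N, V, E, G, M, U]
Visit I; enqueue B → queue [J, N, V, E, G, M, U, B]
Visit J; enqueue H → queue [N, V, E, G, M, U, B, H]
Visit N; enqueue T → queue [V, E, G, M, U, B, H, T]
Visit V; enqueue C, Q → queue [E, G, M, U, B, H, T, C, Q]
Visit E; enqueue R, S → queue [G, M, U, B, H, T, C, Q, R, S]
Visit G; enqueue L, P → queue [M, U, B, H, T, C, Q, R, S, L, P]
Visit M; enqueue K → queue [U, B, H, T, C, Q, R, S, L, P, K]
Visit U → queue [B, H, T, C, Q, R, S, L, P, K]
Visit B → queue [H, T, C, Q, R, S, L, P, K]
Visit H → queue [T, C, Q, R, S, L, P, K]
Visit T → queue [C, Q, R, S, L, P, K]
Visit C → queue [Q, R, S, L, P, K]
Visit Q → queue [R, S, L, P, K]
Visit R → queue [S, L, P, K]
Visit S → queue [L, P, K]
Visit L → queue [P, K]
Visit P → queue [K]
Visit K → queue []

O, D, F, I, J, N, V, E, G, M, U, B, H, T, C, Q, R, S, L, P, K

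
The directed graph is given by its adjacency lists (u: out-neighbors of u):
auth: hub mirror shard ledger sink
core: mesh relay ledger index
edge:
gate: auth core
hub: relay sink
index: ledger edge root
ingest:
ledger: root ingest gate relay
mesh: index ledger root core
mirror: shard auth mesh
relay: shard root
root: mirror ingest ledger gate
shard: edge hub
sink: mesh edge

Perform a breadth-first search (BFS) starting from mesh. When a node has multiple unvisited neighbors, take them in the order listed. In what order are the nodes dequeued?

Visit mesh; enqueue index, ledger, root, core → queue [index, ledger, root, core]
Visit index; enqueue edge → queue [ledger, root, core, edge]
Visit ledger; enqueue ingest, gate, relay → queue [root, core, edge, ingest, gate, relay]
Visit root; enqueue mirror → queue [core, edge, ingest, gate, relay, mirror]
Visit core → queue [edge, ingest, gate, relay, mirror]
Visit edge → queue [ingest, gate, relay, mirror]
Visit ingest → queue [gate, relay, mirror]
Visit gate; enqueue auth → queue [relay, mirror, auth]
Visit relay; enqueue shard → queue [mirror, auth, shard]
Visit mirror → queue [auth, shard]
Visit auth; enqueue hub, sink → queue [shard, hub, sink]
Visit shard → queue [hub, sink]
Visit hub → queue [sink]
Visit sink → queue []

mesh, index, ledger, root, core, edge, ingest, gate, relay, mirror, auth, shard, hub, sink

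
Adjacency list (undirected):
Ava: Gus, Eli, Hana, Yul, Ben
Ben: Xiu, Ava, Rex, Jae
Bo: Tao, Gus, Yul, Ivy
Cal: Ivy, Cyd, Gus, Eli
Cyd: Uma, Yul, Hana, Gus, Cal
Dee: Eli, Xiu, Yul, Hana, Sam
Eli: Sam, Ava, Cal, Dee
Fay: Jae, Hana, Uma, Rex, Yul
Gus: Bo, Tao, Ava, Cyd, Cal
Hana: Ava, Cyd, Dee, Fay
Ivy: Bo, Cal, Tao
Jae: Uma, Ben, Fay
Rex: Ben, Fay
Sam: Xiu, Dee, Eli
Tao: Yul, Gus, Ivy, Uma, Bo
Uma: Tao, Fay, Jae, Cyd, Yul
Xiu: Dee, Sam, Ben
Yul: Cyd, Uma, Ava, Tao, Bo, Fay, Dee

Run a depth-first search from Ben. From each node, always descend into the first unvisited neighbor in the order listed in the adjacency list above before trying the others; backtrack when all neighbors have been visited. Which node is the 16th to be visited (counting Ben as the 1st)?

Rex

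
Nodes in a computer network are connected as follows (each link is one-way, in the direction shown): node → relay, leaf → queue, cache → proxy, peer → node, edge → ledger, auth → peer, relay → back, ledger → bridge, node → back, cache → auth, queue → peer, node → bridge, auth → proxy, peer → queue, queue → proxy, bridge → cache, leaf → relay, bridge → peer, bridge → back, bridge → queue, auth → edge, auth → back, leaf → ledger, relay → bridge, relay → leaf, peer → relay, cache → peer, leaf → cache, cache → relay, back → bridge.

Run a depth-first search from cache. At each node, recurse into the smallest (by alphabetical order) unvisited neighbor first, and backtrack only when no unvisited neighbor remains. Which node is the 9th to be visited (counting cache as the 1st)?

ledger

Visit cache
cache → auth
auth → back
back → bridge
bridge → peer
peer → node
node → relay
relay → leaf
leaf → ledger
leaf → queue
queue → proxy
auth → edge

Visit order: cache, auth, back, bridge, peer, node, relay, leaf, ledger, queue, proxy, edge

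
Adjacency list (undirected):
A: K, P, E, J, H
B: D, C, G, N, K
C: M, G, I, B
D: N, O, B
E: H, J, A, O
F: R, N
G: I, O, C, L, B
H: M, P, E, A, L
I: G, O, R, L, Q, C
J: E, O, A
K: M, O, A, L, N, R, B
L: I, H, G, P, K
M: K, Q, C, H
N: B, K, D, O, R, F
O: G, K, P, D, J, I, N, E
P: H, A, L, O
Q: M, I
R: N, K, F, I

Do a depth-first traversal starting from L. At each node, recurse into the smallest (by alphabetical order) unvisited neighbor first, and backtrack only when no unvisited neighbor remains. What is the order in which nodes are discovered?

Visit L
L → G
G → B
B → C
C → I
I → O
O → D
D → N
N → F
F → R
R → K
K → A
A → E
E → H
H → M
M → Q
H → P
E → J

L -> G -> B -> C -> I -> O -> D -> N -> F -> R -> K -> A -> E -> H -> M -> Q -> P -> J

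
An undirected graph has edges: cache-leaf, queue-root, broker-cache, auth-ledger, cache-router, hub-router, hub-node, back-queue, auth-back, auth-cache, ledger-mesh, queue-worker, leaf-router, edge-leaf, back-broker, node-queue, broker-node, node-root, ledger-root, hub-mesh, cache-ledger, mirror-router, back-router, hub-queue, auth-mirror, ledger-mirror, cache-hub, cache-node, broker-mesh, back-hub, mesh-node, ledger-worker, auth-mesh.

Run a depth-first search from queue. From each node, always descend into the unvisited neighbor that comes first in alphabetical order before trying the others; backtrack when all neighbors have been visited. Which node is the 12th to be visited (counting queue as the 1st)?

router

Visit queue
queue → back
back → auth
auth → cache
cache → broker
broker → mesh
mesh → hub
hub → node
node → root
root → ledger
ledger → mirror
mirror → router
router → leaf
leaf → edge
ledger → worker

Visit order: queue, back, auth, cache, broker, mesh, hub, node, root, ledger, mirror, router, leaf, edge, worker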